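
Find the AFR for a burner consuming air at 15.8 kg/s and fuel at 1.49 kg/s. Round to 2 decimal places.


AFR = m_air / m_fuel
AFR = 15.8 / 1.49 = 10.60


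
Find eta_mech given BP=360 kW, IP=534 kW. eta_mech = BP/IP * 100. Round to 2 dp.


eta_mech = (BP / IP) * 100
Ratio = 360 / 534 = 0.6742
eta_mech = 0.6742 * 100 = 67.42%


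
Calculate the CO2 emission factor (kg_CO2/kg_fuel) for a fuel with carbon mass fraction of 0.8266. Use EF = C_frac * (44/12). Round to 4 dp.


EF = C_frac * (M_CO2 / M_C)
EF = 0.8266 * (44/12)
EF = 0.8266 * 3.666667 = 3.0309 kg_CO2/kg_fuel


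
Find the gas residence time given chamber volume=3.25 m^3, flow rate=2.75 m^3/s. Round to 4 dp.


tau = V / Q_flow
tau = 3.25 / 2.75 = 1.1818 s


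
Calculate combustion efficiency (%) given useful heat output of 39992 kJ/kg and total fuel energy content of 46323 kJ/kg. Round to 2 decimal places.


Efficiency = (Q_useful / Q_fuel) * 100
Efficiency = (39992 / 46323) * 100
Efficiency = 0.8633 * 100 = 86.33%


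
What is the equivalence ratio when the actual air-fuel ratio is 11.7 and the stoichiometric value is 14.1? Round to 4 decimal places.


phi = AFR_stoich / AFR_actual
phi = 14.1 / 11.7 = 1.2051


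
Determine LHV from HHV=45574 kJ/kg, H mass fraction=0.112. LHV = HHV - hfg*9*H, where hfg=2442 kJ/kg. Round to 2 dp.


LHV = HHV - hfg * 9 * H
Water correction = 2442 * 9 * 0.112 = 2461.536 kJ/kg
LHV = 45574 - 2461.536 = 43112.46 kJ/kg


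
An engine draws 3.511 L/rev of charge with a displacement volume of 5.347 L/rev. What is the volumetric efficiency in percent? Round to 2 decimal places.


eta_v = (V_actual / V_disp) * 100
Ratio = 3.511 / 5.347 = 0.6566
eta_v = 0.6566 * 100 = 65.66%


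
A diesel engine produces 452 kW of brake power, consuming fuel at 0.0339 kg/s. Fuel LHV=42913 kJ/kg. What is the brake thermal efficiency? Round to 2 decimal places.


eta_BTE = (BP / (mf * LHV)) * 100
Denominator = 0.0339 * 42913 = 1454.7507 kW
eta_BTE = (452 / 1454.7507) * 100 = 31.07%


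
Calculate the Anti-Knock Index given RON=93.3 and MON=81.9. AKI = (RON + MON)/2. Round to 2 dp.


AKI = (RON + MON) / 2
AKI = (93.3 + 81.9) / 2
AKI = 175.2 / 2 = 87.60


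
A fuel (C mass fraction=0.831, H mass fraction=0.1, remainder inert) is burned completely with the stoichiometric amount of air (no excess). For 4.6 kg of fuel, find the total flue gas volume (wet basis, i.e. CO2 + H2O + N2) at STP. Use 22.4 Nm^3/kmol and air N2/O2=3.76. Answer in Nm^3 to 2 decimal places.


Per kg fuel: CO2 = (C/12 kmol)*22.4 = (0.831/12)*22.4 = 1.55120 Nm^3
Per kg fuel: H2O = (H/2 kmol)*22.4 = (0.1/2)*22.4 = 1.12000 Nm^3
O2 needed per kg fuel = C/12 + H/4 = 0.831/12 + 0.1/4 = 0.09425000 kmol
Per kg fuel: N2 = O2*3.76*22.4 = 0.09425000*3.76*22.4 = 7.93811 Nm^3
Total per kg = 1.55120 + 1.12000 + 7.93811 = 10.60931 Nm^3
Total = 10.60931 * 4.6 = 48.80 Nm^3


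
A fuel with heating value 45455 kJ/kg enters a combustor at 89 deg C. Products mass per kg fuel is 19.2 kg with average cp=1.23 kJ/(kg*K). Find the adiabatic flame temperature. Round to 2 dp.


T_ad = T_in + Hc / (m_p * cp)
Denominator = 19.2 * 1.23 = 23.6160
Temperature rise = 45455 / 23.6160 = 1924.75 K
T_ad = 89 + 1924.75 = 2013.75 deg C


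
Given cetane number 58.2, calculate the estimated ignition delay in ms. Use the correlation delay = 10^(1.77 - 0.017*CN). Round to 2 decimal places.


delay = 10^(1.77 - 0.017*CN)
Exponent = 1.77 - 0.017*58.2 = 0.7806
delay = 10^0.7806 = 6.03 ms


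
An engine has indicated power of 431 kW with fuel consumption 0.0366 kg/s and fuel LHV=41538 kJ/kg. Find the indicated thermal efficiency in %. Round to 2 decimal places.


eta_ith = (IP / (mf * LHV)) * 100
Denominator = 0.0366 * 41538 = 1520.2908 kW
eta_ith = (431 / 1520.2908) * 100 = 28.35%


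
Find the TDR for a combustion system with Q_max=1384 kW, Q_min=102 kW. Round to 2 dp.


TDR = Q_max / Q_min
TDR = 1384 / 102 = 13.57


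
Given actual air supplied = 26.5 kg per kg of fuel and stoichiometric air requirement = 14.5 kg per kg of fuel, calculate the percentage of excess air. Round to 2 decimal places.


Excess air = actual - stoichiometric = 26.5 - 14.5 = 12.00 kg/kg fuel
Excess air % = (excess / stoich) * 100 = (12.00 / 14.5) * 100 = 82.76%


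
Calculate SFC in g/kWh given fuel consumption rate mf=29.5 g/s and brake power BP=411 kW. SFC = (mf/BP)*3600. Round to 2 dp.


SFC = (mf / BP) * 3600
Rate = 29.5 / 411 = 0.071776 g/(s*kW)
SFC = 0.071776 * 3600 = 258.39 g/kWh


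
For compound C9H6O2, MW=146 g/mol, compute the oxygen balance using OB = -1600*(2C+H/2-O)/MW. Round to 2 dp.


OB = -1600 * (2C + H/2 - O) / MW
Inner = 2*9 + 6/2 - 2 = 19.00
OB = -1600 * 19.00 / 146 = -208.22%


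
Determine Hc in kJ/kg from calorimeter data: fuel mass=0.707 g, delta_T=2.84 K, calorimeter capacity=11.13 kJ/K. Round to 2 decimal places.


Hc = C_cal * delta_T / m_fuel
Q_released = 11.13 * 2.84 = 31.6092 kJ
m_fuel = 0.707 g = 0.707/1000 kg = 0.000707 kg
Hc = 31.6092 / 0.000707 = 44708.91 kJ/kg


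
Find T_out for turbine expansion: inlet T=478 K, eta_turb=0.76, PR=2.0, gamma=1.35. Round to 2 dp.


T_out = T_in * (1 - eta * (1 - PR^(-(gamma-1)/gamma)))
Exponent = -(1.35-1)/1.35 = -0.25925926
PR^exp = 2.0^(-0.25925926) = 0.83551680
Factor = 1 - 0.76*(1 - 0.83551680) = 0.87499277
T_out = 478 * 0.87499277 = 418.25 K


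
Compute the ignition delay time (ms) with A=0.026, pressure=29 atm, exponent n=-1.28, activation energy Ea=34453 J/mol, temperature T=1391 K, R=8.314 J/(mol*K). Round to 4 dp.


tau = A * P^n * exp(Ea/(R*T))
P^n = 29^(-1.28) = 0.01343169
Ea/(R*T) = 34453/(8.314*1391) = 2.979133
exp(Ea/(R*T)) = 19.670755
tau = 0.026 * 0.01343169 * 19.670755 = 0.0069 ms


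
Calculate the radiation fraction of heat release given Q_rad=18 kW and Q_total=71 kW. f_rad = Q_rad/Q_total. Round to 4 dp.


f_rad = Q_rad / Q_total
f_rad = 18 / 71 = 0.2535


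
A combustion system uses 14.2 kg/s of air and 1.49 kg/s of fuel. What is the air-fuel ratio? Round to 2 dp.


AFR = m_air / m_fuel
AFR = 14.2 / 1.49 = 9.53


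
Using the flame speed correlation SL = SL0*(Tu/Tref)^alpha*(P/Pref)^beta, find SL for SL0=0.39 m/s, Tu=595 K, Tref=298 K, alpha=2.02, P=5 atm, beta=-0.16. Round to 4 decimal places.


SL = SL0 * (Tu/Tref)^alpha * (P/Pref)^beta
T ratio = 595/298 = 1.99664430
(T ratio)^alpha = 1.99664430^2.02 = 4.042103
(P/Pref)^beta = 5^(-0.16) = 0.772974
SL = 0.39 * 4.042103 * 0.772974 = 1.2185 m/s


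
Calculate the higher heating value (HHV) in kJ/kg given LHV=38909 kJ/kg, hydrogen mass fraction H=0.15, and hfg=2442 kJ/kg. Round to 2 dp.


HHV = LHV + hfg * 9 * H
Water addition = 2442 * 9 * 0.15 = 3296.700 kJ/kg
HHV = 38909 + 3296.700 = 42205.70 kJ/kg


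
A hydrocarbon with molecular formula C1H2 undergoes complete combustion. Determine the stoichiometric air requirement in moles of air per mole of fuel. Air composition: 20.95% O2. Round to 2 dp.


Balanced combustion: C1H2 + 1.5 O2 -> 1 CO2 + 1 H2O
O2 needed = C + H/4 = 1 + 2/4 = 1.50 moles
Air moles = O2 / 0.2095 = 1.50 / 0.2095 = 7.16 moles air


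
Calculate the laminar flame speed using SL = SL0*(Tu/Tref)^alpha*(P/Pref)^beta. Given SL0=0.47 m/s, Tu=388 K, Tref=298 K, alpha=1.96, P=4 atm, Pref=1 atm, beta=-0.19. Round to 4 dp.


SL = SL0 * (Tu/Tref)^alpha * (P/Pref)^beta
T ratio = 388/298 = 1.30201342
(T ratio)^alpha = 1.30201342^1.96 = 1.677437
(P/Pref)^beta = 4^(-0.19) = 0.768438
SL = 0.47 * 1.677437 * 0.768438 = 0.6058 m/s


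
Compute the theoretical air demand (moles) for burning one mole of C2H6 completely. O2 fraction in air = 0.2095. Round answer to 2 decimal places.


Balanced combustion: C2H6 + 3.5 O2 -> 2 CO2 + 3 H2O
O2 needed = C + H/4 = 2 + 6/4 = 3.50 moles
Air moles = O2 / 0.2095 = 3.50 / 0.2095 = 16.71 moles air


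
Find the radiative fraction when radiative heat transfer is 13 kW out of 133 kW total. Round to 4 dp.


f_rad = Q_rad / Q_total
f_rad = 13 / 133 = 0.0977


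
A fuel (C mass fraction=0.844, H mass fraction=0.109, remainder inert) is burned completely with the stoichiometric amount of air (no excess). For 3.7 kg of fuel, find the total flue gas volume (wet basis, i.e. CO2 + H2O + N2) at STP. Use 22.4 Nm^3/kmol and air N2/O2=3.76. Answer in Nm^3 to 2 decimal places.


Per kg fuel: CO2 = (C/12 kmol)*22.4 = (0.844/12)*22.4 = 1.57547 Nm^3
Per kg fuel: H2O = (H/2 kmol)*22.4 = (0.109/2)*22.4 = 1.22080 Nm^3
O2 needed per kg fuel = C/12 + H/4 = 0.844/12 + 0.109/4 = 0.09758333 kmol
Per kg fuel: N2 = O2*3.76*22.4 = 0.09758333*3.76*22.4 = 8.21886 Nm^3
Total per kg = 1.57547 + 1.22080 + 8.21886 = 11.01513 Nm^3
Total = 11.01513 * 3.7 = 40.76 Nm^3


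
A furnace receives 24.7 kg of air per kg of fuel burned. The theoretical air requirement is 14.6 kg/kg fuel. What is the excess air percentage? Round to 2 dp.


Excess air = actual - stoichiometric = 24.7 - 14.6 = 10.10 kg/kg fuel
Excess air % = (excess / stoich) * 100 = (10.10 / 14.6) * 100 = 69.18%


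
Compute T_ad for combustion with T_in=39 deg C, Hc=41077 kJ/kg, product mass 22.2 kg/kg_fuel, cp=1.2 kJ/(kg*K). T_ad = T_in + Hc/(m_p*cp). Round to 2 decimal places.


T_ad = T_in + Hc / (m_p * cp)
Denominator = 22.2 * 1.2 = 26.6400
Temperature rise = 41077 / 26.6400 = 1541.93 K
T_ad = 39 + 1541.93 = 1580.93 deg C


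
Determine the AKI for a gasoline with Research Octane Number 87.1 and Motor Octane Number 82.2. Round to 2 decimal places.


AKI = (RON + MON) / 2
AKI = (87.1 + 82.2) / 2
AKI = 169.3 / 2 = 84.65


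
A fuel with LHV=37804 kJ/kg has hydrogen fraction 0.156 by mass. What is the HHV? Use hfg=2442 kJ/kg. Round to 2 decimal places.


HHV = LHV + hfg * 9 * H
Water addition = 2442 * 9 * 0.156 = 3428.568 kJ/kg
HHV = 37804 + 3428.568 = 41232.57 kJ/kg


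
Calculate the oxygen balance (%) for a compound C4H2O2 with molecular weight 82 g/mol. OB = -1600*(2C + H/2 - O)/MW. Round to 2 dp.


OB = -1600 * (2C + H/2 - O) / MW
Inner = 2*4 + 2/2 - 2 = 7.00
OB = -1600 * 7.00 / 82 = -136.59%


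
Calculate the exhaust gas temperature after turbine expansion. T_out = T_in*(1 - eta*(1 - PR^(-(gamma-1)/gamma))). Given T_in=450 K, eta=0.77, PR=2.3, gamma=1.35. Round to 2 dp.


T_out = T_in * (1 - eta * (1 - PR^(-(gamma-1)/gamma)))
Exponent = -(1.35-1)/1.35 = -0.25925926
PR^exp = 2.3^(-0.25925926) = 0.80578413
Factor = 1 - 0.77*(1 - 0.80578413) = 0.85045378
T_out = 450 * 0.85045378 = 382.70 K


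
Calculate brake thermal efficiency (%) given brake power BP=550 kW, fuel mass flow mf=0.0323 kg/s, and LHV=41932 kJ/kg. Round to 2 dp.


eta_BTE = (BP / (mf * LHV)) * 100
Denominator = 0.0323 * 41932 = 1354.4036 kW
eta_BTE = (550 / 1354.4036) * 100 = 40.61%


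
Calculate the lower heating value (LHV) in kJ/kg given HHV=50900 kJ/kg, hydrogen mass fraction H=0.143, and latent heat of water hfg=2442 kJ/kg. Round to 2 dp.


LHV = HHV - hfg * 9 * H
Water correction = 2442 * 9 * 0.143 = 3142.854 kJ/kg
LHV = 50900 - 3142.854 = 47757.15 kJ/kg


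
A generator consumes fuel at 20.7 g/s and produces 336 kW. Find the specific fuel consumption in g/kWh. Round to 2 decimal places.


SFC = (mf / BP) * 3600
Rate = 20.7 / 336 = 0.061607 g/(s*kW)
SFC = 0.061607 * 3600 = 221.79 g/kWh


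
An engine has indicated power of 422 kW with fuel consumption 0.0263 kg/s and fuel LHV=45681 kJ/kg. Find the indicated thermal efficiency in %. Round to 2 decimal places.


eta_ith = (IP / (mf * LHV)) * 100
Denominator = 0.0263 * 45681 = 1201.4103 kW
eta_ith = (422 / 1201.4103) * 100 = 35.13%


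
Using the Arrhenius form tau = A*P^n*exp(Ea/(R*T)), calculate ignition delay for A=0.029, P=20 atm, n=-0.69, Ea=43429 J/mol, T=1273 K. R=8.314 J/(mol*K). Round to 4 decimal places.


tau = A * P^n * exp(Ea/(R*T))
P^n = 20^(-0.69) = 0.12655791
Ea/(R*T) = 43429/(8.314*1273) = 4.103377
exp(Ea/(R*T)) = 60.544393
tau = 0.029 * 0.12655791 * 60.544393 = 0.2222 ms


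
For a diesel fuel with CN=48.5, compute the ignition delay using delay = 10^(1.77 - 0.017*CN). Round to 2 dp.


delay = 10^(1.77 - 0.017*CN)
Exponent = 1.77 - 0.017*48.5 = 0.9455
delay = 10^0.9455 = 8.82 ms


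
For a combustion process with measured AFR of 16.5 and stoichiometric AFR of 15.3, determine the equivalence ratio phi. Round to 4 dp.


phi = AFR_stoich / AFR_actual
phi = 15.3 / 16.5 = 0.9273


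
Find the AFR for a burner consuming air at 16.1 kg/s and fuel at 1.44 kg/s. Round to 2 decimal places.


AFR = m_air / m_fuel
AFR = 16.1 / 1.44 = 11.18


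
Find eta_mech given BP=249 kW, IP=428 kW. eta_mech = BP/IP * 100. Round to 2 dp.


eta_mech = (BP / IP) * 100
Ratio = 249 / 428 = 0.5818
eta_mech = 0.5818 * 100 = 58.18%


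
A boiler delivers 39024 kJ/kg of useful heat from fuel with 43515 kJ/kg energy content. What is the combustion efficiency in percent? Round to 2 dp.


Efficiency = (Q_useful / Q_fuel) * 100
Efficiency = (39024 / 43515) * 100
Efficiency = 0.8968 * 100 = 89.68%


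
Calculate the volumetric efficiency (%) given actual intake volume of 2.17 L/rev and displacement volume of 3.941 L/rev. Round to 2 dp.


eta_v = (V_actual / V_disp) * 100
Ratio = 2.17 / 3.941 = 0.5506
eta_v = 0.5506 * 100 = 55.06%


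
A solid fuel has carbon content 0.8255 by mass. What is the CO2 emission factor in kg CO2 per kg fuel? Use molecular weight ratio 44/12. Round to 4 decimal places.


EF = C_frac * (M_CO2 / M_C)
EF = 0.8255 * (44/12)
EF = 0.8255 * 3.666667 = 3.0268 kg_CO2/kg_fuel


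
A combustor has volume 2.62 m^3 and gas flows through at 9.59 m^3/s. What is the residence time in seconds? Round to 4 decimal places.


tau = V / Q_flow
tau = 2.62 / 9.59 = 0.2732 s


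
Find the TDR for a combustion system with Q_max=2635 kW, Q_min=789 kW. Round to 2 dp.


TDR = Q_max / Q_min
TDR = 2635 / 789 = 3.34


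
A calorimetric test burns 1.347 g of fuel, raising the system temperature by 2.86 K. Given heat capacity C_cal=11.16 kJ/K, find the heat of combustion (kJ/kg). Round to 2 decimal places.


Hc = C_cal * delta_T / m_fuel
Q_released = 11.16 * 2.86 = 31.9176 kJ
m_fuel = 1.347 g = 1.347/1000 kg = 0.001347 kg
Hc = 31.9176 / 0.001347 = 23695.32 kJ/kg


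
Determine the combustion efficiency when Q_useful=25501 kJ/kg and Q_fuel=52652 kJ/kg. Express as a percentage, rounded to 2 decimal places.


Efficiency = (Q_useful / Q_fuel) * 100
Efficiency = (25501 / 52652) * 100
Efficiency = 0.4843 * 100 = 48.43%


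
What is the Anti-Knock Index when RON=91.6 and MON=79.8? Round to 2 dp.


AKI = (RON + MON) / 2
AKI = (91.6 + 79.8) / 2
AKI = 171.4 / 2 = 85.70


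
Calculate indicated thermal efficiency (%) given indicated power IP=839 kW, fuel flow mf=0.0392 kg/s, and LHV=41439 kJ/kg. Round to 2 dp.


eta_ith = (IP / (mf * LHV)) * 100
Denominator = 0.0392 * 41439 = 1624.4088 kW
eta_ith = (839 / 1624.4088) * 100 = 51.65%


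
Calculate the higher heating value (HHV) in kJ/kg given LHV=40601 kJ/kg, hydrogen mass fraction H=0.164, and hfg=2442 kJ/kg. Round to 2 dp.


HHV = LHV + hfg * 9 * H
Water addition = 2442 * 9 * 0.164 = 3604.392 kJ/kg
HHV = 40601 + 3604.392 = 44205.39 kJ/kg


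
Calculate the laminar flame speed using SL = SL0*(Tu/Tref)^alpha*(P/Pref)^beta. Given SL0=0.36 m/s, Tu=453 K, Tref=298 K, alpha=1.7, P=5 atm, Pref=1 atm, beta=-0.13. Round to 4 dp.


SL = SL0 * (Tu/Tref)^alpha * (P/Pref)^beta
T ratio = 453/298 = 1.52013423
(T ratio)^alpha = 1.52013423^1.7 = 2.037977
(P/Pref)^beta = 5^(-0.13) = 0.811211
SL = 0.36 * 2.037977 * 0.811211 = 0.5952 m/s


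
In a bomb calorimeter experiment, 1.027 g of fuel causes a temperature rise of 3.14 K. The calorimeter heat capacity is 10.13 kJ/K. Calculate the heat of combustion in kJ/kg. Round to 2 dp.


Hc = C_cal * delta_T / m_fuel
Q_released = 10.13 * 3.14 = 31.8082 kJ
m_fuel = 1.027 g = 1.027/1000 kg = 0.001027 kg
Hc = 31.8082 / 0.001027 = 30971.96 kJ/kg


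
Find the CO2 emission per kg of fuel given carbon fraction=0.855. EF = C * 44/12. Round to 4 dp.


EF = C_frac * (M_CO2 / M_C)
EF = 0.855 * (44/12)
EF = 0.855 * 3.666667 = 3.1350 kg_CO2/kg_fuel


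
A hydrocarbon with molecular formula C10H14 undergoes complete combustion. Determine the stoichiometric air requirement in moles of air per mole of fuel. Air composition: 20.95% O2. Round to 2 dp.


Balanced combustion: C10H14 + 13.5 O2 -> 10 CO2 + 7 H2O
O2 needed = C + H/4 = 10 + 14/4 = 13.50 moles
Air moles = O2 / 0.2095 = 13.50 / 0.2095 = 64.44 moles air


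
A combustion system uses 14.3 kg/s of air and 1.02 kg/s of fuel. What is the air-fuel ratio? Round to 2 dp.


AFR = m_air / m_fuel
AFR = 14.3 / 1.02 = 14.02


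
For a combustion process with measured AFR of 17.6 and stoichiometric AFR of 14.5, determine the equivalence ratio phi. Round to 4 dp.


phi = AFR_stoich / AFR_actual
phi = 14.5 / 17.6 = 0.8239


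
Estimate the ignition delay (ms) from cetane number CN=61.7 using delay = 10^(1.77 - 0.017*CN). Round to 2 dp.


delay = 10^(1.77 - 0.017*CN)
Exponent = 1.77 - 0.017*61.7 = 0.7211
delay = 10^0.7211 = 5.26 ms


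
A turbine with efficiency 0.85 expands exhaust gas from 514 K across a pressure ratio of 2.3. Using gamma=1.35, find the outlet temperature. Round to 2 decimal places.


T_out = T_in * (1 - eta * (1 - PR^(-(gamma-1)/gamma)))
Exponent = -(1.35-1)/1.35 = -0.25925926
PR^exp = 2.3^(-0.25925926) = 0.80578413
Factor = 1 - 0.85*(1 - 0.80578413) = 0.83491651
T_out = 514 * 0.83491651 = 429.15 K


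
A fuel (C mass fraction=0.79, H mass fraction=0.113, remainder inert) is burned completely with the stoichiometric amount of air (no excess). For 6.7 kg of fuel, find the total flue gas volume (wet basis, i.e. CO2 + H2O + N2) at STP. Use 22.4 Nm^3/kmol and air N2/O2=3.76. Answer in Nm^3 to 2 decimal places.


Per kg fuel: CO2 = (C/12 kmol)*22.4 = (0.79/12)*22.4 = 1.47467 Nm^3
Per kg fuel: H2O = (H/2 kmol)*22.4 = (0.113/2)*22.4 = 1.26560 Nm^3
O2 needed per kg fuel = C/12 + H/4 = 0.79/12 + 0.113/4 = 0.09408333 kmol
Per kg fuel: N2 = O2*3.76*22.4 = 0.09408333*3.76*22.4 = 7.92407 Nm^3
Total per kg = 1.47467 + 1.26560 + 7.92407 = 10.66434 Nm^3
Total = 10.66434 * 6.7 = 71.45 Nm^3


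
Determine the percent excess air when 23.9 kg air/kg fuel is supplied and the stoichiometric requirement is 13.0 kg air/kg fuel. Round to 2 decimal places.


Excess air = actual - stoichiometric = 23.9 - 13.0 = 10.90 kg/kg fuel
Excess air % = (excess / stoich) * 100 = (10.90 / 13.0) * 100 = 83.85%


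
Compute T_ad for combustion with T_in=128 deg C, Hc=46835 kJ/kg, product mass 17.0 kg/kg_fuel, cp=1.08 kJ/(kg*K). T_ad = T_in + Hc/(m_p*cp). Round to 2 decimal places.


T_ad = T_in + Hc / (m_p * cp)
Denominator = 17.0 * 1.08 = 18.3600
Temperature rise = 46835 / 18.3600 = 2550.93 K
T_ad = 128 + 2550.93 = 2678.93 deg C


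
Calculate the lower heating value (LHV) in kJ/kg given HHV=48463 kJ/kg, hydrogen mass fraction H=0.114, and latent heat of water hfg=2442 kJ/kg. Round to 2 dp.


LHV = HHV - hfg * 9 * H
Water correction = 2442 * 9 * 0.114 = 2505.492 kJ/kg
LHV = 48463 - 2505.492 = 45957.51 kJ/kg


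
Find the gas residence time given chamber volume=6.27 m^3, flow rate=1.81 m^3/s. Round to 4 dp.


tau = V / Q_flow
tau = 6.27 / 1.81 = 3.4641 s


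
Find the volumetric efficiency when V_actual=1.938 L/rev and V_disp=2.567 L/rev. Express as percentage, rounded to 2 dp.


eta_v = (V_actual / V_disp) * 100
Ratio = 1.938 / 2.567 = 0.7550
eta_v = 0.7550 * 100 = 75.50%


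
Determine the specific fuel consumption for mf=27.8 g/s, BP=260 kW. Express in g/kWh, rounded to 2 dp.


SFC = (mf / BP) * 3600
Rate = 27.8 / 260 = 0.106923 g/(s*kW)
SFC = 0.106923 * 3600 = 384.92 g/kWh


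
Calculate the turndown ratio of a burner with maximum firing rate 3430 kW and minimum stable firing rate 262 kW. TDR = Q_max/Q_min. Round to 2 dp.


TDR = Q_max / Q_min
TDR = 3430 / 262 = 13.09


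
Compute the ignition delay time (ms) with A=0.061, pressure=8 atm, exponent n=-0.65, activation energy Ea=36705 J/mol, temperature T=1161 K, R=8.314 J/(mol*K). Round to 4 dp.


tau = A * P^n * exp(Ea/(R*T))
P^n = 8^(-0.65) = 0.25881623
Ea/(R*T) = 36705/(8.314*1161) = 3.802621
exp(Ea/(R*T)) = 44.818479
tau = 0.061 * 0.25881623 * 44.818479 = 0.7076 ms


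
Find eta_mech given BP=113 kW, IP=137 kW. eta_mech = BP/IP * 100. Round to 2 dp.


eta_mech = (BP / IP) * 100
Ratio = 113 / 137 = 0.8248
eta_mech = 0.8248 * 100 = 82.48%


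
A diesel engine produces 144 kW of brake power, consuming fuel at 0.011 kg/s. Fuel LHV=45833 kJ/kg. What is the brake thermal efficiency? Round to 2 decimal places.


eta_BTE = (BP / (mf * LHV)) * 100
Denominator = 0.011 * 45833 = 504.1630 kW
eta_BTE = (144 / 504.1630) * 100 = 28.56%


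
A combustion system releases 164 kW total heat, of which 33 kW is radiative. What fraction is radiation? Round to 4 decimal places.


f_rad = Q_rad / Q_total
f_rad = 33 / 164 = 0.2012


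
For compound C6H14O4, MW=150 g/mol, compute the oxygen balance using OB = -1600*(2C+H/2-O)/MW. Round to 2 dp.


OB = -1600 * (2C + H/2 - O) / MW
Inner = 2*6 + 14/2 - 4 = 15.00
OB = -1600 * 15.00 / 150 = -160.00%


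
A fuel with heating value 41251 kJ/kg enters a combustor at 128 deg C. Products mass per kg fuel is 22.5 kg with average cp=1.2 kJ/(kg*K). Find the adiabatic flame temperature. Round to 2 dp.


T_ad = T_in + Hc / (m_p * cp)
Denominator = 22.5 * 1.2 = 27.0000
Temperature rise = 41251 / 27.0000 = 1527.81 K
T_ad = 128 + 1527.81 = 1655.81 deg C


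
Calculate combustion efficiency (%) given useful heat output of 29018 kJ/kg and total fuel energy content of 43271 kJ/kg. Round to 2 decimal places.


Efficiency = (Q_useful / Q_fuel) * 100
Efficiency = (29018 / 43271) * 100
Efficiency = 0.6706 * 100 = 67.06%


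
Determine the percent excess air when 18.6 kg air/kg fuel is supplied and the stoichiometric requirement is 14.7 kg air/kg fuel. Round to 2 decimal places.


Excess air = actual - stoichiometric = 18.6 - 14.7 = 3.90 kg/kg fuel
Excess air % = (excess / stoich) * 100 = (3.90 / 14.7) * 100 = 26.53%


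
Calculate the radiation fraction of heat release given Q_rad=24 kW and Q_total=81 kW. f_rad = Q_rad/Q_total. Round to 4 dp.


f_rad = Q_rad / Q_total
f_rad = 24 / 81 = 0.2963


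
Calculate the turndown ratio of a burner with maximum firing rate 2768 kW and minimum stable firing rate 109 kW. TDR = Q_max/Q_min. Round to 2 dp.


TDR = Q_max / Q_min
TDR = 2768 / 109 = 25.39


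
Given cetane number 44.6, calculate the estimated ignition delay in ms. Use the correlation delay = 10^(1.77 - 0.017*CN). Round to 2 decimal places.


delay = 10^(1.77 - 0.017*CN)
Exponent = 1.77 - 0.017*44.6 = 1.0118
delay = 10^1.0118 = 10.28 ms


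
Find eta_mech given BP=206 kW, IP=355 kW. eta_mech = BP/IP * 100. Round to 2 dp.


eta_mech = (BP / IP) * 100
Ratio = 206 / 355 = 0.5803
eta_mech = 0.5803 * 100 = 58.03%


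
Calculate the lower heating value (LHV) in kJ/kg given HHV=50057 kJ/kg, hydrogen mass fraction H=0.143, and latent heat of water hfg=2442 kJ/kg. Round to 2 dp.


LHV = HHV - hfg * 9 * H
Water correction = 2442 * 9 * 0.143 = 3142.854 kJ/kg
LHV = 50057 - 3142.854 = 46914.15 kJ/kg


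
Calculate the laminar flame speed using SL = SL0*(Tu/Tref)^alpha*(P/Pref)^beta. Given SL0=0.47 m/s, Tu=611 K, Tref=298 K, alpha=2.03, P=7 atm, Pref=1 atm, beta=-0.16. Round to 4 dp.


SL = SL0 * (Tu/Tref)^alpha * (P/Pref)^beta
T ratio = 611/298 = 2.05033557
(T ratio)^alpha = 2.05033557^2.03 = 4.295410
(P/Pref)^beta = 7^(-0.16) = 0.732461
SL = 0.47 * 4.295410 * 0.732461 = 1.4787 m/s


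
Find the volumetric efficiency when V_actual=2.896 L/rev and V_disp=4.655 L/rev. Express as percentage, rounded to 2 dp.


eta_v = (V_actual / V_disp) * 100
Ratio = 2.896 / 4.655 = 0.6221
eta_v = 0.6221 * 100 = 62.21%


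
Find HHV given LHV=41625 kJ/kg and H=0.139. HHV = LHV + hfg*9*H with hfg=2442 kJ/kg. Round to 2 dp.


HHV = LHV + hfg * 9 * H
Water addition = 2442 * 9 * 0.139 = 3054.942 kJ/kg
HHV = 41625 + 3054.942 = 44679.94 kJ/kg


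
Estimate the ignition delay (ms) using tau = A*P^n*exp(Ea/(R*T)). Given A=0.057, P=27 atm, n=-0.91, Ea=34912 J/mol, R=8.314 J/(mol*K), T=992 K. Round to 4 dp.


tau = A * P^n * exp(Ea/(R*T))
P^n = 27^(-0.91) = 0.04982634
Ea/(R*T) = 34912/(8.314*992) = 4.233046
exp(Ea/(R*T)) = 68.926897
tau = 0.057 * 0.04982634 * 68.926897 = 0.1958 ms


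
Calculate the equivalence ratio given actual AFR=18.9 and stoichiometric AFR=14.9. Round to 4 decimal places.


phi = AFR_stoich / AFR_actual
phi = 14.9 / 18.9 = 0.7884


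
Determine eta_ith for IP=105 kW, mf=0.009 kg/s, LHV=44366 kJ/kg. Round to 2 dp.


eta_ith = (IP / (mf * LHV)) * 100
Denominator = 0.009 * 44366 = 399.2940 kW
eta_ith = (105 / 399.2940) * 100 = 26.30%


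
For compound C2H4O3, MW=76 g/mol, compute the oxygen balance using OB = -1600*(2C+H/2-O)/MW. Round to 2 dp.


OB = -1600 * (2C + H/2 - O) / MW
Inner = 2*2 + 4/2 - 3 = 3.00
OB = -1600 * 3.00 / 76 = -63.16%


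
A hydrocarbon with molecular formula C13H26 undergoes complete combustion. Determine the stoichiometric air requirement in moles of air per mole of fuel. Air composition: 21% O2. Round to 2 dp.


Balanced combustion: C13H26 + 19.5 O2 -> 13 CO2 + 13 H2O
O2 needed = C + H/4 = 13 + 26/4 = 19.50 moles
Air moles = O2 / 0.21 = 19.50 / 0.21 = 92.86 moles air


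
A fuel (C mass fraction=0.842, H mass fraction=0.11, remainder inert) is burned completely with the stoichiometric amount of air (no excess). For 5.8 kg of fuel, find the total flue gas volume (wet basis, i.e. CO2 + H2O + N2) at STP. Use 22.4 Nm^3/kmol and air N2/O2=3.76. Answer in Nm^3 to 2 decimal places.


Per kg fuel: CO2 = (C/12 kmol)*22.4 = (0.842/12)*22.4 = 1.57173 Nm^3
Per kg fuel: H2O = (H/2 kmol)*22.4 = (0.11/2)*22.4 = 1.23200 Nm^3
O2 needed per kg fuel = C/12 + H/4 = 0.842/12 + 0.11/4 = 0.09766667 kmol
Per kg fuel: N2 = O2*3.76*22.4 = 0.09766667*3.76*22.4 = 8.22588 Nm^3
Total per kg = 1.57173 + 1.23200 + 8.22588 = 11.02961 Nm^3
Total = 11.02961 * 5.8 = 63.97 Nm^3


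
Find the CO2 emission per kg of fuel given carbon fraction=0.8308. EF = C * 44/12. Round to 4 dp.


EF = C_frac * (M_CO2 / M_C)
EF = 0.8308 * (44/12)
EF = 0.8308 * 3.666667 = 3.0463 kg_CO2/kg_fuel


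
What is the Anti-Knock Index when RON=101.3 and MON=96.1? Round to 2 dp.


AKI = (RON + MON) / 2
AKI = (101.3 + 96.1) / 2
AKI = 197.4 / 2 = 98.70


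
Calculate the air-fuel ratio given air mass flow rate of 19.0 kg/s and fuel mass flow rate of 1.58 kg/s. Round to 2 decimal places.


AFR = m_air / m_fuel
AFR = 19.0 / 1.58 = 12.03


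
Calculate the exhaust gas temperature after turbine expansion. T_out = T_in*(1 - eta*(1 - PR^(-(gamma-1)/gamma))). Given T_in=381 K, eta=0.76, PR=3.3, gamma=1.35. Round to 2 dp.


T_out = T_in * (1 - eta * (1 - PR^(-(gamma-1)/gamma)))
Exponent = -(1.35-1)/1.35 = -0.25925926
PR^exp = 3.3^(-0.25925926) = 0.73378775
Factor = 1 - 0.76*(1 - 0.73378775) = 0.79767869
T_out = 381 * 0.79767869 = 303.92 K


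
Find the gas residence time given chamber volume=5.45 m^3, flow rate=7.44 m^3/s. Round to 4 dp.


tau = V / Q_flow
tau = 5.45 / 7.44 = 0.7325 s


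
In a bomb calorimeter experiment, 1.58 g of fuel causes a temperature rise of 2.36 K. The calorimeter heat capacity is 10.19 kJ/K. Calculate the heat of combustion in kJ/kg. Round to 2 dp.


Hc = C_cal * delta_T / m_fuel
Q_released = 10.19 * 2.36 = 24.0484 kJ
m_fuel = 1.58 g = 1.58/1000 kg = 0.001580 kg
Hc = 24.0484 / 0.001580 = 15220.51 kJ/kg


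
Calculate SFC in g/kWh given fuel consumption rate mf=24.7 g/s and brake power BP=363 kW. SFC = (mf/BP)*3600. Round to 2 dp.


SFC = (mf / BP) * 3600
Rate = 24.7 / 363 = 0.068044 g/(s*kW)
SFC = 0.068044 * 3600 = 244.96 g/kWh


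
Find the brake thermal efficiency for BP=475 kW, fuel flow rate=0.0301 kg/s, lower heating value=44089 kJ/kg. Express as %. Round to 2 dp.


eta_BTE = (BP / (mf * LHV)) * 100
Denominator = 0.0301 * 44089 = 1327.0789 kW
eta_BTE = (475 / 1327.0789) * 100 = 35.79%


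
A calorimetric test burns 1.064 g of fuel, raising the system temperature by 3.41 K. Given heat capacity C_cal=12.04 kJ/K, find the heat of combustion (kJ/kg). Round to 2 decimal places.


Hc = C_cal * delta_T / m_fuel
Q_released = 12.04 * 3.41 = 41.0564 kJ
m_fuel = 1.064 g = 1.064/1000 kg = 0.001064 kg
Hc = 41.0564 / 0.001064 = 38586.84 kJ/kg


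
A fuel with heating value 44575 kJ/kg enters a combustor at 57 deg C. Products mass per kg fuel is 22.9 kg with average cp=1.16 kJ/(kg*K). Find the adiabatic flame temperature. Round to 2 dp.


T_ad = T_in + Hc / (m_p * cp)
Denominator = 22.9 * 1.16 = 26.5640
Temperature rise = 44575 / 26.5640 = 1678.02 K
T_ad = 57 + 1678.02 = 1735.02 deg C


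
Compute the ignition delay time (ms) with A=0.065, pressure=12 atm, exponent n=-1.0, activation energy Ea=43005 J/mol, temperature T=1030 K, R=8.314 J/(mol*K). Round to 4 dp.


tau = A * P^n * exp(Ea/(R*T))
P^n = 12^(-1.0) = 0.08333333
Ea/(R*T) = 43005/(8.314*1030) = 5.021942
exp(Ea/(R*T)) = 151.705656
tau = 0.065 * 0.08333333 * 151.705656 = 0.8217 ms


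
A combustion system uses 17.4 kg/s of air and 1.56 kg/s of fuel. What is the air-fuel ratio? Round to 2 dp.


AFR = m_air / m_fuel
AFR = 17.4 / 1.56 = 11.15


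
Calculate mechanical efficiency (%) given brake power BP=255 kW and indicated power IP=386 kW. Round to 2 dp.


eta_mech = (BP / IP) * 100
Ratio = 255 / 386 = 0.6606
eta_mech = 0.6606 * 100 = 66.06%


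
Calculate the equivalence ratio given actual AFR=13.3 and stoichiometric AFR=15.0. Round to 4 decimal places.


phi = AFR_stoich / AFR_actual
phi = 15.0 / 13.3 = 1.1278


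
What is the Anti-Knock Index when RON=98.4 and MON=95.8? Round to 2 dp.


AKI = (RON + MON) / 2
AKI = (98.4 + 95.8) / 2
AKI = 194.2 / 2 = 97.10


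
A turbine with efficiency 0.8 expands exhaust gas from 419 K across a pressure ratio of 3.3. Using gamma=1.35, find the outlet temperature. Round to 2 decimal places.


T_out = T_in * (1 - eta * (1 - PR^(-(gamma-1)/gamma)))
Exponent = -(1.35-1)/1.35 = -0.25925926
PR^exp = 3.3^(-0.25925926) = 0.73378775
Factor = 1 - 0.8*(1 - 0.73378775) = 0.78703020
T_out = 419 * 0.78703020 = 329.77 K


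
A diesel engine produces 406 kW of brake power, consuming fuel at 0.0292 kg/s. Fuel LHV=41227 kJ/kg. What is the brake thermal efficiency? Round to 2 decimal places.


eta_BTE = (BP / (mf * LHV)) * 100
Denominator = 0.0292 * 41227 = 1203.8284 kW
eta_BTE = (406 / 1203.8284) * 100 = 33.73%


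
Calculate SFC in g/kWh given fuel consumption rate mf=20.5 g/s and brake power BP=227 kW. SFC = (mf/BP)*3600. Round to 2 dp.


SFC = (mf / BP) * 3600
Rate = 20.5 / 227 = 0.090308 g/(s*kW)
SFC = 0.090308 * 3600 = 325.11 g/kWh


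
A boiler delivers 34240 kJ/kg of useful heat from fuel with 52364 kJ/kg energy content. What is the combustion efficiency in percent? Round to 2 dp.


Efficiency = (Q_useful / Q_fuel) * 100
Efficiency = (34240 / 52364) * 100
Efficiency = 0.6539 * 100 = 65.39%


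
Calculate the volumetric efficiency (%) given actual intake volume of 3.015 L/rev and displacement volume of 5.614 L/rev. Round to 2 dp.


eta_v = (V_actual / V_disp) * 100
Ratio = 3.015 / 5.614 = 0.5371
eta_v = 0.5371 * 100 = 53.71%


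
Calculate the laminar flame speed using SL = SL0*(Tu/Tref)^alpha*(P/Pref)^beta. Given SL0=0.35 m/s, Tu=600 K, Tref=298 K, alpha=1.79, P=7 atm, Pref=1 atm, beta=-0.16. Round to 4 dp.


SL = SL0 * (Tu/Tref)^alpha * (P/Pref)^beta
T ratio = 600/298 = 2.01342282
(T ratio)^alpha = 2.01342282^1.79 = 3.499803
(P/Pref)^beta = 7^(-0.16) = 0.732461
SL = 0.35 * 3.499803 * 0.732461 = 0.8972 m/s


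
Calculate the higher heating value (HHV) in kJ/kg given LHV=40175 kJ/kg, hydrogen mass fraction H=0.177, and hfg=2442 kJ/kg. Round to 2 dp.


HHV = LHV + hfg * 9 * H
Water addition = 2442 * 9 * 0.177 = 3890.106 kJ/kg
HHV = 40175 + 3890.106 = 44065.11 kJ/kg


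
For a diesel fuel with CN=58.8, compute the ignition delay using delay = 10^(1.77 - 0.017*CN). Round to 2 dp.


delay = 10^(1.77 - 0.017*CN)
Exponent = 1.77 - 0.017*58.8 = 0.7704
delay = 10^0.7704 = 5.89 ms


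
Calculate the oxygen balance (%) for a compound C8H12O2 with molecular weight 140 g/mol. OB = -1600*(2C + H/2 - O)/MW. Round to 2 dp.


OB = -1600 * (2C + H/2 - O) / MW
Inner = 2*8 + 12/2 - 2 = 20.00
OB = -1600 * 20.00 / 140 = -228.57%


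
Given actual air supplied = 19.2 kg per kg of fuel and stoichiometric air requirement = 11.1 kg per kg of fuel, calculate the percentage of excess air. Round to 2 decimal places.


Excess air = actual - stoichiometric = 19.2 - 11.1 = 8.10 kg/kg fuel
Excess air % = (excess / stoich) * 100 = (8.10 / 11.1) * 100 = 72.97%


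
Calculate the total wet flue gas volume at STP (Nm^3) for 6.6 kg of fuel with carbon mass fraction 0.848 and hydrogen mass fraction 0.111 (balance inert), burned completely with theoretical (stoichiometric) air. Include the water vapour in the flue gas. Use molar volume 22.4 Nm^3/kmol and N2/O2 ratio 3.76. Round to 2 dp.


Per kg fuel: CO2 = (C/12 kmol)*22.4 = (0.848/12)*22.4 = 1.58293 Nm^3
Per kg fuel: H2O = (H/2 kmol)*22.4 = (0.111/2)*22.4 = 1.24320 Nm^3
O2 needed per kg fuel = C/12 + H/4 = 0.848/12 + 0.111/4 = 0.09841667 kmol
Per kg fuel: N2 = O2*3.76*22.4 = 0.09841667*3.76*22.4 = 8.28905 Nm^3
Total per kg = 1.58293 + 1.24320 + 8.28905 = 11.11518 Nm^3
Total = 11.11518 * 6.6 = 73.36 Nm^3


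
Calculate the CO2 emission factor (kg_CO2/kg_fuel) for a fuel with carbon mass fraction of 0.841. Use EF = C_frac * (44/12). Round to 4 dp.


EF = C_frac * (M_CO2 / M_C)
EF = 0.841 * (44/12)
EF = 0.841 * 3.666667 = 3.0837 kg_CO2/kg_fuel


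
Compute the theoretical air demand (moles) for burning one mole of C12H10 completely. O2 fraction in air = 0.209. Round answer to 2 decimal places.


Balanced combustion: C12H10 + 14.5 O2 -> 12 CO2 + 5 H2O
O2 needed = C + H/4 = 12 + 10/4 = 14.50 moles
Air moles = O2 / 0.209 = 14.50 / 0.209 = 69.38 moles air


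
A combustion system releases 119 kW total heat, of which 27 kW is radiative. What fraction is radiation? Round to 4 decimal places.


f_rad = Q_rad / Q_total
f_rad = 27 / 119 = 0.2269


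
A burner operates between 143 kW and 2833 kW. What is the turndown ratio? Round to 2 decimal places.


TDR = Q_max / Q_min
TDR = 2833 / 143 = 19.81


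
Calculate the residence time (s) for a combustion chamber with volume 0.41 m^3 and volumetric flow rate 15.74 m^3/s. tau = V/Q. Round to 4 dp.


tau = V / Q_flow
tau = 0.41 / 15.74 = 0.0260 s


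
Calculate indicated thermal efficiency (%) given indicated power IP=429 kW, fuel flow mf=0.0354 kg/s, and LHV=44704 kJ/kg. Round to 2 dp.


eta_ith = (IP / (mf * LHV)) * 100
Denominator = 0.0354 * 44704 = 1582.5216 kW
eta_ith = (429 / 1582.5216) * 100 = 27.11%


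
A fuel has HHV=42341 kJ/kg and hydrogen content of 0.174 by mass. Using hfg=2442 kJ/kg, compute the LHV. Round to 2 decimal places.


LHV = HHV - hfg * 9 * H
Water correction = 2442 * 9 * 0.174 = 3824.172 kJ/kg
LHV = 42341 - 3824.172 = 38516.83 kJ/kg


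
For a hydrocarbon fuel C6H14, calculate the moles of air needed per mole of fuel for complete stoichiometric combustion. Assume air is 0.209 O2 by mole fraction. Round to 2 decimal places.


Balanced combustion: C6H14 + 9.5 O2 -> 6 CO2 + 7 H2O
O2 needed = C + H/4 = 6 + 14/4 = 9.50 moles
Air moles = O2 / 0.209 = 9.50 / 0.209 = 45.45 moles air


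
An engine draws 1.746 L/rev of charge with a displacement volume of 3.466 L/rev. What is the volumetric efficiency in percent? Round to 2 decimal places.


eta_v = (V_actual / V_disp) * 100
Ratio = 1.746 / 3.466 = 0.5038
eta_v = 0.5038 * 100 = 50.38%


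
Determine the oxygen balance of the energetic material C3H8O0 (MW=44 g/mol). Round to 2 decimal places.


OB = -1600 * (2C + H/2 - O) / MW
Inner = 2*3 + 8/2 - 0 = 10.00
OB = -1600 * 10.00 / 44 = -363.64%


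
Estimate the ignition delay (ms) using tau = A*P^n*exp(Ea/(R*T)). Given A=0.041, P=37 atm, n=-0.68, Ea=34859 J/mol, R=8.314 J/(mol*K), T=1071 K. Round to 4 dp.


tau = A * P^n * exp(Ea/(R*T))
P^n = 37^(-0.68) = 0.08582678
Ea/(R*T) = 34859/(8.314*1071) = 3.914853
exp(Ea/(R*T)) = 50.141688
tau = 0.041 * 0.08582678 * 50.141688 = 0.1764 ms


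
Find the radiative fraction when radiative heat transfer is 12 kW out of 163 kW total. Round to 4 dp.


f_rad = Q_rad / Q_total
f_rad = 12 / 163 = 0.0736


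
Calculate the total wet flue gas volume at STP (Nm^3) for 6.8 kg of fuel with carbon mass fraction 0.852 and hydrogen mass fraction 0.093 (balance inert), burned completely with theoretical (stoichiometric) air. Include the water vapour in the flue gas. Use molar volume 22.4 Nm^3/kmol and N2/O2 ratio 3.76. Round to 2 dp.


Per kg fuel: CO2 = (C/12 kmol)*22.4 = (0.852/12)*22.4 = 1.59040 Nm^3
Per kg fuel: H2O = (H/2 kmol)*22.4 = (0.093/2)*22.4 = 1.04160 Nm^3
O2 needed per kg fuel = C/12 + H/4 = 0.852/12 + 0.093/4 = 0.09425000 kmol
Per kg fuel: N2 = O2*3.76*22.4 = 0.09425000*3.76*22.4 = 7.93811 Nm^3
Total per kg = 1.59040 + 1.04160 + 7.93811 = 10.57011 Nm^3
Total = 10.57011 * 6.8 = 71.88 Nm^3


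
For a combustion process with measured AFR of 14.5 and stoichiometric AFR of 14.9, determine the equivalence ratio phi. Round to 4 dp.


phi = AFR_stoich / AFR_actual
phi = 14.9 / 14.5 = 1.0276


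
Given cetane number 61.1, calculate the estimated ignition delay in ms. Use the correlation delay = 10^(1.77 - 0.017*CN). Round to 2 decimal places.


delay = 10^(1.77 - 0.017*CN)
Exponent = 1.77 - 0.017*61.1 = 0.7313
delay = 10^0.7313 = 5.39 ms


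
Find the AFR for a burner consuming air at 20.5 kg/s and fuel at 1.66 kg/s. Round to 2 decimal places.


AFR = m_air / m_fuel
AFR = 20.5 / 1.66 = 12.35


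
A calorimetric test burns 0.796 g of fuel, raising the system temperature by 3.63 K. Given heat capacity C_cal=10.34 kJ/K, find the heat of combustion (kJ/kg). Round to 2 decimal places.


Hc = C_cal * delta_T / m_fuel
Q_released = 10.34 * 3.63 = 37.5342 kJ
m_fuel = 0.796 g = 0.796/1000 kg = 0.000796 kg
Hc = 37.5342 / 0.000796 = 47153.52 kJ/kg


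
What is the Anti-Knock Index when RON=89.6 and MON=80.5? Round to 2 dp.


AKI = (RON + MON) / 2
AKI = (89.6 + 80.5) / 2
AKI = 170.1 / 2 = 85.05


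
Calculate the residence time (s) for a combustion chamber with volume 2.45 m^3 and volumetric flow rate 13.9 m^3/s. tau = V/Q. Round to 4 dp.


tau = V / Q_flow
tau = 2.45 / 13.9 = 0.1763 s


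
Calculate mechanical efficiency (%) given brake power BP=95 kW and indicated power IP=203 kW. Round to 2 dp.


eta_mech = (BP / IP) * 100
Ratio = 95 / 203 = 0.4680
eta_mech = 0.4680 * 100 = 46.80%


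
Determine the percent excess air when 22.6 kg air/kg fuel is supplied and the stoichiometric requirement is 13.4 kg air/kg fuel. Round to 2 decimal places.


Excess air = actual - stoichiometric = 22.6 - 13.4 = 9.20 kg/kg fuel
Excess air % = (excess / stoich) * 100 = (9.20 / 13.4) * 100 = 68.66%


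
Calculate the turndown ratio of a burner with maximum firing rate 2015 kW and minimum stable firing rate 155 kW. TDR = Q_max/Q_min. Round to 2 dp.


TDR = Q_max / Q_min
TDR = 2015 / 155 = 13.00


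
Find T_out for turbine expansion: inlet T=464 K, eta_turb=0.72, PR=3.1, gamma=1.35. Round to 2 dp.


T_out = T_in * (1 - eta * (1 - PR^(-(gamma-1)/gamma)))
Exponent = -(1.35-1)/1.35 = -0.25925926
PR^exp = 3.1^(-0.25925926) = 0.74577862
Factor = 1 - 0.72*(1 - 0.74577862) = 0.81696061
T_out = 464 * 0.81696061 = 379.07 K


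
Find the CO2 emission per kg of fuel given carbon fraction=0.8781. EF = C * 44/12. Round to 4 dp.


EF = C_frac * (M_CO2 / M_C)
EF = 0.8781 * (44/12)
EF = 0.8781 * 3.666667 = 3.2197 kg_CO2/kg_fuel


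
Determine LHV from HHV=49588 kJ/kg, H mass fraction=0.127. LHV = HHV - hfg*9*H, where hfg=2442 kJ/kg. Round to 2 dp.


LHV = HHV - hfg * 9 * H
Water correction = 2442 * 9 * 0.127 = 2791.206 kJ/kg
LHV = 49588 - 2791.206 = 46796.79 kJ/kg
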